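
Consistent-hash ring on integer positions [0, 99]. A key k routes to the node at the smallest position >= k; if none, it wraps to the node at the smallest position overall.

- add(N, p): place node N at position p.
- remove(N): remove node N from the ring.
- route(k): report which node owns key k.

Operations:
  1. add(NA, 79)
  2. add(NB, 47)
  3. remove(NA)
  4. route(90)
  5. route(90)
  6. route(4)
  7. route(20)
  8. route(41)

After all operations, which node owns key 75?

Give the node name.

Answer: NB

Derivation:
Op 1: add NA@79 -> ring=[79:NA]
Op 2: add NB@47 -> ring=[47:NB,79:NA]
Op 3: remove NA -> ring=[47:NB]
Op 4: route key 90: none >= 90, wrap to smallest pos 47 -> NB
Op 5: route key 90: none >= 90, wrap to smallest pos 47 -> NB
Op 6: route key 4: smallest pos >= 4 is 47 -> NB
Op 7: route key 20: smallest pos >= 20 is 47 -> NB
Op 8: route key 41: smallest pos >= 41 is 47 -> NB
Final route key 75: none >= 75, wrap to smallest pos 47 -> NB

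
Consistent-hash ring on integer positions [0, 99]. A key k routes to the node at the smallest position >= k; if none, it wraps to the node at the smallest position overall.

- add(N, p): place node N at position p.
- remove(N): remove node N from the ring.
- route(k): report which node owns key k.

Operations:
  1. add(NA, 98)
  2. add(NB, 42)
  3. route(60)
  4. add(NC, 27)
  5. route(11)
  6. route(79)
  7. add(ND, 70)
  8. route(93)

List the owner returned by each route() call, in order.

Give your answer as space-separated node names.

Answer: NA NC NA NA

Derivation:
Op 1: add NA@98 -> ring=[98:NA]
Op 2: add NB@42 -> ring=[42:NB,98:NA]
Op 3: route key 60: smallest pos >= 60 is 98 -> NA
Op 4: add NC@27 -> ring=[27:NC,42:NB,98:NA]
Op 5: route key 11: smallest pos >= 11 is 27 -> NC
Op 6: route key 79: smallest pos >= 79 is 98 -> NA
Op 7: add ND@70 -> ring=[27:NC,42:NB,70:ND,98:NA]
Op 8: route key 93: smallest pos >= 93 is 98 -> NA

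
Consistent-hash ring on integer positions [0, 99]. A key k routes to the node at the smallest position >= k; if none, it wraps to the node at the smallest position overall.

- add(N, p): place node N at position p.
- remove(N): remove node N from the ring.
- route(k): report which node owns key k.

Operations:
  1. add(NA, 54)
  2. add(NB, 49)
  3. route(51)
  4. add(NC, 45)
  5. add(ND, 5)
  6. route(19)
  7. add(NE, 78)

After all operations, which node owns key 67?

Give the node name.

Op 1: add NA@54 -> ring=[54:NA]
Op 2: add NB@49 -> ring=[49:NB,54:NA]
Op 3: route key 51: smallest pos >= 51 is 54 -> NA
Op 4: add NC@45 -> ring=[45:NC,49:NB,54:NA]
Op 5: add ND@5 -> ring=[5:ND,45:NC,49:NB,54:NA]
Op 6: route key 19: smallest pos >= 19 is 45 -> NC
Op 7: add NE@78 -> ring=[5:ND,45:NC,49:NB,54:NA,78:NE]
Final route key 67: smallest pos >= 67 is 78 -> NE

Answer: NE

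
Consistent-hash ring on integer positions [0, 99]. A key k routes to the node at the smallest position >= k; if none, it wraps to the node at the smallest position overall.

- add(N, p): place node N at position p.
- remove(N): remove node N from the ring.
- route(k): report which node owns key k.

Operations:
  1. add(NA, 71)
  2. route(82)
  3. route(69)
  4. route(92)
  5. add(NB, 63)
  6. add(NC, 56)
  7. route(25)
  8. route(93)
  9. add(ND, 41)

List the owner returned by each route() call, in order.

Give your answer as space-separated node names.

Answer: NA NA NA NC NC

Derivation:
Op 1: add NA@71 -> ring=[71:NA]
Op 2: route key 82: none >= 82, wrap to smallest pos 71 -> NA
Op 3: route key 69: smallest pos >= 69 is 71 -> NA
Op 4: route key 92: none >= 92, wrap to smallest pos 71 -> NA
Op 5: add NB@63 -> ring=[63:NB,71:NA]
Op 6: add NC@56 -> ring=[56:NC,63:NB,71:NA]
Op 7: route key 25: smallest pos >= 25 is 56 -> NC
Op 8: route key 93: none >= 93, wrap to smallest pos 56 -> NC
Op 9: add ND@41 -> ring=[41:ND,56:NC,63:NB,71:NA]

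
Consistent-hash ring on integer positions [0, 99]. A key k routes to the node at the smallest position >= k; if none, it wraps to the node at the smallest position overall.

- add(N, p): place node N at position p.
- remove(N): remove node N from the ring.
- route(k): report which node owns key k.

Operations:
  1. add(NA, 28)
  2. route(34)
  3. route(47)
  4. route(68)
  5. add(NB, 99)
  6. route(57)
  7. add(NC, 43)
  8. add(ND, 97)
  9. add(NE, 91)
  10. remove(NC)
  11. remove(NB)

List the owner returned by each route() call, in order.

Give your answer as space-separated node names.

Answer: NA NA NA NB

Derivation:
Op 1: add NA@28 -> ring=[28:NA]
Op 2: route key 34: none >= 34, wrap to smallest pos 28 -> NA
Op 3: route key 47: none >= 47, wrap to smallest pos 28 -> NA
Op 4: route key 68: none >= 68, wrap to smallest pos 28 -> NA
Op 5: add NB@99 -> ring=[28:NA,99:NB]
Op 6: route key 57: smallest pos >= 57 is 99 -> NB
Op 7: add NC@43 -> ring=[28:NA,43:NC,99:NB]
Op 8: add ND@97 -> ring=[28:NA,43:NC,97:ND,99:NB]
Op 9: add NE@91 -> ring=[28:NA,43:NC,91:NE,97:ND,99:NB]
Op 10: remove NC -> ring=[28:NA,91:NE,97:ND,99:NB]
Op 11: remove NB -> ring=[28:NA,91:NE,97:ND]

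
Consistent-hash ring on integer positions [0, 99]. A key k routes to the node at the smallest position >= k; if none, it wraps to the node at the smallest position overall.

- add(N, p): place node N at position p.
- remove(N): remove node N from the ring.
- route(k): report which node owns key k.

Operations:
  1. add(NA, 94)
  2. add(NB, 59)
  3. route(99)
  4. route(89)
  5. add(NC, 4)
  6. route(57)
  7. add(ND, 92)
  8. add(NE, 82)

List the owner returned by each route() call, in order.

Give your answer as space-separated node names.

Op 1: add NA@94 -> ring=[94:NA]
Op 2: add NB@59 -> ring=[59:NB,94:NA]
Op 3: route key 99: none >= 99, wrap to smallest pos 59 -> NB
Op 4: route key 89: smallest pos >= 89 is 94 -> NA
Op 5: add NC@4 -> ring=[4:NC,59:NB,94:NA]
Op 6: route key 57: smallest pos >= 57 is 59 -> NB
Op 7: add ND@92 -> ring=[4:NC,59:NB,92:ND,94:NA]
Op 8: add NE@82 -> ring=[4:NC,59:NB,82:NE,92:ND,94:NA]

Answer: NB NA NB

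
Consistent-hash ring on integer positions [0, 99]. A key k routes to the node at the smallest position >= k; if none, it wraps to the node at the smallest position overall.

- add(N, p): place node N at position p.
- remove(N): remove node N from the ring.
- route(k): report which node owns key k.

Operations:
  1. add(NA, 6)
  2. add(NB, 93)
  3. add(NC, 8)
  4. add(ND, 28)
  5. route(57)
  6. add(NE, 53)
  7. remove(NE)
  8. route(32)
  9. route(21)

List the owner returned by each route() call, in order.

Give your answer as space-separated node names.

Op 1: add NA@6 -> ring=[6:NA]
Op 2: add NB@93 -> ring=[6:NA,93:NB]
Op 3: add NC@8 -> ring=[6:NA,8:NC,93:NB]
Op 4: add ND@28 -> ring=[6:NA,8:NC,28:ND,93:NB]
Op 5: route key 57: smallest pos >= 57 is 93 -> NB
Op 6: add NE@53 -> ring=[6:NA,8:NC,28:ND,53:NE,93:NB]
Op 7: remove NE -> ring=[6:NA,8:NC,28:ND,93:NB]
Op 8: route key 32: smallest pos >= 32 is 93 -> NB
Op 9: route key 21: smallest pos >= 21 is 28 -> ND

Answer: NB NB ND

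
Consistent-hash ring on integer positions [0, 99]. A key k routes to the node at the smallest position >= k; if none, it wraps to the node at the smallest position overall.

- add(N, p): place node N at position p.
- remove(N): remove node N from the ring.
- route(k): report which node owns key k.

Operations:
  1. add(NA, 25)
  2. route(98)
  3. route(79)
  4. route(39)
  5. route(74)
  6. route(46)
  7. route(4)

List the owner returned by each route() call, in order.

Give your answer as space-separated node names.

Answer: NA NA NA NA NA NA

Derivation:
Op 1: add NA@25 -> ring=[25:NA]
Op 2: route key 98: none >= 98, wrap to smallest pos 25 -> NA
Op 3: route key 79: none >= 79, wrap to smallest pos 25 -> NA
Op 4: route key 39: none >= 39, wrap to smallest pos 25 -> NA
Op 5: route key 74: none >= 74, wrap to smallest pos 25 -> NA
Op 6: route key 46: none >= 46, wrap to smallest pos 25 -> NA
Op 7: route key 4: smallest pos >= 4 is 25 -> NA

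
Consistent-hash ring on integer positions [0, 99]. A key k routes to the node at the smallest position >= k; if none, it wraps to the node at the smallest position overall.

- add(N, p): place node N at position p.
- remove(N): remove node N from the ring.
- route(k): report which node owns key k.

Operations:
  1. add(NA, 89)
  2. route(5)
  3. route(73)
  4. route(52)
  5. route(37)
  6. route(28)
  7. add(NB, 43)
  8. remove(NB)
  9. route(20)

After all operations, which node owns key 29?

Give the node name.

Answer: NA

Derivation:
Op 1: add NA@89 -> ring=[89:NA]
Op 2: route key 5: smallest pos >= 5 is 89 -> NA
Op 3: route key 73: smallest pos >= 73 is 89 -> NA
Op 4: route key 52: smallest pos >= 52 is 89 -> NA
Op 5: route key 37: smallest pos >= 37 is 89 -> NA
Op 6: route key 28: smallest pos >= 28 is 89 -> NA
Op 7: add NB@43 -> ring=[43:NB,89:NA]
Op 8: remove NB -> ring=[89:NA]
Op 9: route key 20: smallest pos >= 20 is 89 -> NA
Final route key 29: smallest pos >= 29 is 89 -> NA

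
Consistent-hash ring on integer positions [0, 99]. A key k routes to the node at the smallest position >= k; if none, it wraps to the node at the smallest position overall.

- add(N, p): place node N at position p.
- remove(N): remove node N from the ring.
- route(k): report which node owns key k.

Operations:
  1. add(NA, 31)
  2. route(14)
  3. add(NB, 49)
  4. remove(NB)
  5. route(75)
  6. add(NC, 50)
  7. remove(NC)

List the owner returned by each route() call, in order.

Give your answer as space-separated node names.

Answer: NA NA

Derivation:
Op 1: add NA@31 -> ring=[31:NA]
Op 2: route key 14: smallest pos >= 14 is 31 -> NA
Op 3: add NB@49 -> ring=[31:NA,49:NB]
Op 4: remove NB -> ring=[31:NA]
Op 5: route key 75: none >= 75, wrap to smallest pos 31 -> NA
Op 6: add NC@50 -> ring=[31:NA,50:NC]
Op 7: remove NC -> ring=[31:NA]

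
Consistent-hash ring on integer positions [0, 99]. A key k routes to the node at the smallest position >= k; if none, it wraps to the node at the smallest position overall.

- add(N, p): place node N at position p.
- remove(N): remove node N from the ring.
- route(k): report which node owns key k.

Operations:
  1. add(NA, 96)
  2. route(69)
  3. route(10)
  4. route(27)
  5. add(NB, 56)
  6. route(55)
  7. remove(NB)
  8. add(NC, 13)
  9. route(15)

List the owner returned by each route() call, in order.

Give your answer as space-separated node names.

Op 1: add NA@96 -> ring=[96:NA]
Op 2: route key 69: smallest pos >= 69 is 96 -> NA
Op 3: route key 10: smallest pos >= 10 is 96 -> NA
Op 4: route key 27: smallest pos >= 27 is 96 -> NA
Op 5: add NB@56 -> ring=[56:NB,96:NA]
Op 6: route key 55: smallest pos >= 55 is 56 -> NB
Op 7: remove NB -> ring=[96:NA]
Op 8: add NC@13 -> ring=[13:NC,96:NA]
Op 9: route key 15: smallest pos >= 15 is 96 -> NA

Answer: NA NA NA NB NA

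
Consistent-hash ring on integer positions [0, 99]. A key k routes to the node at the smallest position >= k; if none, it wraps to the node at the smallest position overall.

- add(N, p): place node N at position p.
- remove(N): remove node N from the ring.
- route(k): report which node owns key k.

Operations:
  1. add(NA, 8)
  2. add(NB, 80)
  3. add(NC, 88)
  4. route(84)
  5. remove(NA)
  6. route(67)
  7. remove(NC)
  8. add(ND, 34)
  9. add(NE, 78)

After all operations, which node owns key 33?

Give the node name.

Op 1: add NA@8 -> ring=[8:NA]
Op 2: add NB@80 -> ring=[8:NA,80:NB]
Op 3: add NC@88 -> ring=[8:NA,80:NB,88:NC]
Op 4: route key 84: smallest pos >= 84 is 88 -> NC
Op 5: remove NA -> ring=[80:NB,88:NC]
Op 6: route key 67: smallest pos >= 67 is 80 -> NB
Op 7: remove NC -> ring=[80:NB]
Op 8: add ND@34 -> ring=[34:ND,80:NB]
Op 9: add NE@78 -> ring=[34:ND,78:NE,80:NB]
Final route key 33: smallest pos >= 33 is 34 -> ND

Answer: ND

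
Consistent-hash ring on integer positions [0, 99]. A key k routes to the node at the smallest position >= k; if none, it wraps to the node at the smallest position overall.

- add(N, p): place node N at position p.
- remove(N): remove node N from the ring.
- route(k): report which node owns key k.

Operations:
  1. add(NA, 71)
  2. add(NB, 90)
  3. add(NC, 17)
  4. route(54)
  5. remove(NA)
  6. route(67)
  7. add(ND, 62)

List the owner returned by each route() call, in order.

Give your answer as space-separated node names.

Op 1: add NA@71 -> ring=[71:NA]
Op 2: add NB@90 -> ring=[71:NA,90:NB]
Op 3: add NC@17 -> ring=[17:NC,71:NA,90:NB]
Op 4: route key 54: smallest pos >= 54 is 71 -> NA
Op 5: remove NA -> ring=[17:NC,90:NB]
Op 6: route key 67: smallest pos >= 67 is 90 -> NB
Op 7: add ND@62 -> ring=[17:NC,62:ND,90:NB]

Answer: NA NB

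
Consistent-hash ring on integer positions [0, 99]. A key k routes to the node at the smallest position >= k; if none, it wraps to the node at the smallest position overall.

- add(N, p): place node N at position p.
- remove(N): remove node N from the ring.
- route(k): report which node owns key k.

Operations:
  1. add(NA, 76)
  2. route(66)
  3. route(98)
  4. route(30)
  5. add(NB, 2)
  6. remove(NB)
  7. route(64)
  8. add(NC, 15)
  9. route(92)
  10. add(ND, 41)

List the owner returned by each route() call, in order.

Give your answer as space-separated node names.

Op 1: add NA@76 -> ring=[76:NA]
Op 2: route key 66: smallest pos >= 66 is 76 -> NA
Op 3: route key 98: none >= 98, wrap to smallest pos 76 -> NA
Op 4: route key 30: smallest pos >= 30 is 76 -> NA
Op 5: add NB@2 -> ring=[2:NB,76:NA]
Op 6: remove NB -> ring=[76:NA]
Op 7: route key 64: smallest pos >= 64 is 76 -> NA
Op 8: add NC@15 -> ring=[15:NC,76:NA]
Op 9: route key 92: none >= 92, wrap to smallest pos 15 -> NC
Op 10: add ND@41 -> ring=[15:NC,41:ND,76:NA]

Answer: NA NA NA NA NC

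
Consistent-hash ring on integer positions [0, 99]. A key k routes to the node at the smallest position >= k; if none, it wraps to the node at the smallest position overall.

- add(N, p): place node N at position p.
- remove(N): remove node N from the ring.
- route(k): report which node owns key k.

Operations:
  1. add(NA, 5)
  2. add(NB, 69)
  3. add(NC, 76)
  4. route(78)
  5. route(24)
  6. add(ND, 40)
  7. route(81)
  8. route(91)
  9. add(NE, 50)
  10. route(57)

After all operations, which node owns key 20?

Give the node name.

Answer: ND

Derivation:
Op 1: add NA@5 -> ring=[5:NA]
Op 2: add NB@69 -> ring=[5:NA,69:NB]
Op 3: add NC@76 -> ring=[5:NA,69:NB,76:NC]
Op 4: route key 78: none >= 78, wrap to smallest pos 5 -> NA
Op 5: route key 24: smallest pos >= 24 is 69 -> NB
Op 6: add ND@40 -> ring=[5:NA,40:ND,69:NB,76:NC]
Op 7: route key 81: none >= 81, wrap to smallest pos 5 -> NA
Op 8: route key 91: none >= 91, wrap to smallest pos 5 -> NA
Op 9: add NE@50 -> ring=[5:NA,40:ND,50:NE,69:NB,76:NC]
Op 10: route key 57: smallest pos >= 57 is 69 -> NB
Final route key 20: smallest pos >= 20 is 40 -> ND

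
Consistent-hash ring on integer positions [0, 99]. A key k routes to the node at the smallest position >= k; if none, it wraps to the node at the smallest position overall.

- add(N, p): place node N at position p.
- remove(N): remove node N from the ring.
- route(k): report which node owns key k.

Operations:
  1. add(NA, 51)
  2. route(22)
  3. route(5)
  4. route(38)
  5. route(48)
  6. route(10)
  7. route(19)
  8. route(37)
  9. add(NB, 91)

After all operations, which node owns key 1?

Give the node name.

Answer: NA

Derivation:
Op 1: add NA@51 -> ring=[51:NA]
Op 2: route key 22: smallest pos >= 22 is 51 -> NA
Op 3: route key 5: smallest pos >= 5 is 51 -> NA
Op 4: route key 38: smallest pos >= 38 is 51 -> NA
Op 5: route key 48: smallest pos >= 48 is 51 -> NA
Op 6: route key 10: smallest pos >= 10 is 51 -> NA
Op 7: route key 19: smallest pos >= 19 is 51 -> NA
Op 8: route key 37: smallest pos >= 37 is 51 -> NA
Op 9: add NB@91 -> ring=[51:NA,91:NB]
Final route key 1: smallest pos >= 1 is 51 -> NA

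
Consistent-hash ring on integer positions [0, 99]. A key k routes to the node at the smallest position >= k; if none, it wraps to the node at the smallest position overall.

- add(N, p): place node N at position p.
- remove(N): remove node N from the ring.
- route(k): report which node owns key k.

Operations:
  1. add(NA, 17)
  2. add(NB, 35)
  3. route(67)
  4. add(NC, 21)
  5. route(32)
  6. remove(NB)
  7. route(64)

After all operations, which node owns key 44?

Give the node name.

Answer: NA

Derivation:
Op 1: add NA@17 -> ring=[17:NA]
Op 2: add NB@35 -> ring=[17:NA,35:NB]
Op 3: route key 67: none >= 67, wrap to smallest pos 17 -> NA
Op 4: add NC@21 -> ring=[17:NA,21:NC,35:NB]
Op 5: route key 32: smallest pos >= 32 is 35 -> NB
Op 6: remove NB -> ring=[17:NA,21:NC]
Op 7: route key 64: none >= 64, wrap to smallest pos 17 -> NA
Final route key 44: none >= 44, wrap to smallest pos 17 -> NA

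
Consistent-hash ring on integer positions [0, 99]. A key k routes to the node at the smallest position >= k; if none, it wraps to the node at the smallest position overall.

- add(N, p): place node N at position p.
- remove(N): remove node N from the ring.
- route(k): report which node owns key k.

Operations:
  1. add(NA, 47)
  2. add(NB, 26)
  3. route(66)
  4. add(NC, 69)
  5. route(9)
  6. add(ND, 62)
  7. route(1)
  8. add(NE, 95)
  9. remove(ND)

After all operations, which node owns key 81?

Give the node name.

Op 1: add NA@47 -> ring=[47:NA]
Op 2: add NB@26 -> ring=[26:NB,47:NA]
Op 3: route key 66: none >= 66, wrap to smallest pos 26 -> NB
Op 4: add NC@69 -> ring=[26:NB,47:NA,69:NC]
Op 5: route key 9: smallest pos >= 9 is 26 -> NB
Op 6: add ND@62 -> ring=[26:NB,47:NA,62:ND,69:NC]
Op 7: route key 1: smallest pos >= 1 is 26 -> NB
Op 8: add NE@95 -> ring=[26:NB,47:NA,62:ND,69:NC,95:NE]
Op 9: remove ND -> ring=[26:NB,47:NA,69:NC,95:NE]
Final route key 81: smallest pos >= 81 is 95 -> NE

Answer: NE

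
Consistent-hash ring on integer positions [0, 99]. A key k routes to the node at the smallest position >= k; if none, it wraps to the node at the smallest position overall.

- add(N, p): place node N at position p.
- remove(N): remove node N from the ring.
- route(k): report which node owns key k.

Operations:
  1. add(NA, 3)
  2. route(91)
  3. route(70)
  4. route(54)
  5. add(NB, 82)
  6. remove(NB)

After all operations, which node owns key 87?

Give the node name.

Op 1: add NA@3 -> ring=[3:NA]
Op 2: route key 91: none >= 91, wrap to smallest pos 3 -> NA
Op 3: route key 70: none >= 70, wrap to smallest pos 3 -> NA
Op 4: route key 54: none >= 54, wrap to smallest pos 3 -> NA
Op 5: add NB@82 -> ring=[3:NA,82:NB]
Op 6: remove NB -> ring=[3:NA]
Final route key 87: none >= 87, wrap to smallest pos 3 -> NA

Answer: NA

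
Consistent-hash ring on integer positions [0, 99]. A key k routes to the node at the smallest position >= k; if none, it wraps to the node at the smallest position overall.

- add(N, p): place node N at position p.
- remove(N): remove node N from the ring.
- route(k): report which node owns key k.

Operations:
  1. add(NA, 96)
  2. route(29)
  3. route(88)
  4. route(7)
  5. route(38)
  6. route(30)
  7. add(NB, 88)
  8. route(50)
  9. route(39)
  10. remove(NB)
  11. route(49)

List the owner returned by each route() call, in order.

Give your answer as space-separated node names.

Answer: NA NA NA NA NA NB NB NA

Derivation:
Op 1: add NA@96 -> ring=[96:NA]
Op 2: route key 29: smallest pos >= 29 is 96 -> NA
Op 3: route key 88: smallest pos >= 88 is 96 -> NA
Op 4: route key 7: smallest pos >= 7 is 96 -> NA
Op 5: route key 38: smallest pos >= 38 is 96 -> NA
Op 6: route key 30: smallest pos >= 30 is 96 -> NA
Op 7: add NB@88 -> ring=[88:NB,96:NA]
Op 8: route key 50: smallest pos >= 50 is 88 -> NB
Op 9: route key 39: smallest pos >= 39 is 88 -> NB
Op 10: remove NB -> ring=[96:NA]
Op 11: route key 49: smallest pos >= 49 is 96 -> NA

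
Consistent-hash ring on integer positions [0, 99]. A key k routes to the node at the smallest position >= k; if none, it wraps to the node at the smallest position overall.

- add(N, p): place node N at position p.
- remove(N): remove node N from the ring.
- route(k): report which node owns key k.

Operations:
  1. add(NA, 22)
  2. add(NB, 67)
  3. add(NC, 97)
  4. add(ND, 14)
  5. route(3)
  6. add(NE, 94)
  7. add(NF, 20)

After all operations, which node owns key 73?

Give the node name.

Answer: NE

Derivation:
Op 1: add NA@22 -> ring=[22:NA]
Op 2: add NB@67 -> ring=[22:NA,67:NB]
Op 3: add NC@97 -> ring=[22:NA,67:NB,97:NC]
Op 4: add ND@14 -> ring=[14:ND,22:NA,67:NB,97:NC]
Op 5: route key 3: smallest pos >= 3 is 14 -> ND
Op 6: add NE@94 -> ring=[14:ND,22:NA,67:NB,94:NE,97:NC]
Op 7: add NF@20 -> ring=[14:ND,20:NF,22:NA,67:NB,94:NE,97:NC]
Final route key 73: smallest pos >= 73 is 94 -> NE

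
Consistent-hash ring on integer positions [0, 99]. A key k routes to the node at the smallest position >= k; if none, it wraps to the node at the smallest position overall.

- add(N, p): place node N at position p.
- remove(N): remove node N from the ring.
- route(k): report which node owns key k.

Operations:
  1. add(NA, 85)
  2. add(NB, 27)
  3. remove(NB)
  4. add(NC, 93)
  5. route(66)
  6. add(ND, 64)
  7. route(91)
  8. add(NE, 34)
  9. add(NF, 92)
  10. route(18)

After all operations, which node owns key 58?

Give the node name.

Answer: ND

Derivation:
Op 1: add NA@85 -> ring=[85:NA]
Op 2: add NB@27 -> ring=[27:NB,85:NA]
Op 3: remove NB -> ring=[85:NA]
Op 4: add NC@93 -> ring=[85:NA,93:NC]
Op 5: route key 66: smallest pos >= 66 is 85 -> NA
Op 6: add ND@64 -> ring=[64:ND,85:NA,93:NC]
Op 7: route key 91: smallest pos >= 91 is 93 -> NC
Op 8: add NE@34 -> ring=[34:NE,64:ND,85:NA,93:NC]
Op 9: add NF@92 -> ring=[34:NE,64:ND,85:NA,92:NF,93:NC]
Op 10: route key 18: smallest pos >= 18 is 34 -> NE
Final route key 58: smallest pos >= 58 is 64 -> ND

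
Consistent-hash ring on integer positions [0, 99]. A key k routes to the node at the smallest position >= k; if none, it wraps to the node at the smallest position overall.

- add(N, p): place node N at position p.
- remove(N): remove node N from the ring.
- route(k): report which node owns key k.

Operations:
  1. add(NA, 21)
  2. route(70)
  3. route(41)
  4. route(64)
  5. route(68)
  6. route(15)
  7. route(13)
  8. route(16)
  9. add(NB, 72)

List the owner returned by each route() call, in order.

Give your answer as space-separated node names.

Op 1: add NA@21 -> ring=[21:NA]
Op 2: route key 70: none >= 70, wrap to smallest pos 21 -> NA
Op 3: route key 41: none >= 41, wrap to smallest pos 21 -> NA
Op 4: route key 64: none >= 64, wrap to smallest pos 21 -> NA
Op 5: route key 68: none >= 68, wrap to smallest pos 21 -> NA
Op 6: route key 15: smallest pos >= 15 is 21 -> NA
Op 7: route key 13: smallest pos >= 13 is 21 -> NA
Op 8: route key 16: smallest pos >= 16 is 21 -> NA
Op 9: add NB@72 -> ring=[21:NA,72:NB]

Answer: NA NA NA NA NA NA NA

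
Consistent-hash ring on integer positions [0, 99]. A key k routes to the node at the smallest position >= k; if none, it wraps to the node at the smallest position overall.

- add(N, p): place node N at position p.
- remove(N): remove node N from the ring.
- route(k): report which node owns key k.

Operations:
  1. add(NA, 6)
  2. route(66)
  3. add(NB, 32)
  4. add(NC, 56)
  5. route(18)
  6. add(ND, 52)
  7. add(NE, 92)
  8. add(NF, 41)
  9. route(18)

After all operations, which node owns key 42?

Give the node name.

Op 1: add NA@6 -> ring=[6:NA]
Op 2: route key 66: none >= 66, wrap to smallest pos 6 -> NA
Op 3: add NB@32 -> ring=[6:NA,32:NB]
Op 4: add NC@56 -> ring=[6:NA,32:NB,56:NC]
Op 5: route key 18: smallest pos >= 18 is 32 -> NB
Op 6: add ND@52 -> ring=[6:NA,32:NB,52:ND,56:NC]
Op 7: add NE@92 -> ring=[6:NA,32:NB,52:ND,56:NC,92:NE]
Op 8: add NF@41 -> ring=[6:NA,32:NB,41:NF,52:ND,56:NC,92:NE]
Op 9: route key 18: smallest pos >= 18 is 32 -> NB
Final route key 42: smallest pos >= 42 is 52 -> ND

Answer: ND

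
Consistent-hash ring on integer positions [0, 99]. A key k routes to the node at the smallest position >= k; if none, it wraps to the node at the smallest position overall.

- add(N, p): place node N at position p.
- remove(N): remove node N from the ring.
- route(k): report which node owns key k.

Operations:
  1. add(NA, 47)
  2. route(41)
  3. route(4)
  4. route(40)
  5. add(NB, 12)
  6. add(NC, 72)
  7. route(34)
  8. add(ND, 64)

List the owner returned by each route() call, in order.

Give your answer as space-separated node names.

Op 1: add NA@47 -> ring=[47:NA]
Op 2: route key 41: smallest pos >= 41 is 47 -> NA
Op 3: route key 4: smallest pos >= 4 is 47 -> NA
Op 4: route key 40: smallest pos >= 40 is 47 -> NA
Op 5: add NB@12 -> ring=[12:NB,47:NA]
Op 6: add NC@72 -> ring=[12:NB,47:NA,72:NC]
Op 7: route key 34: smallest pos >= 34 is 47 -> NA
Op 8: add ND@64 -> ring=[12:NB,47:NA,64:ND,72:NC]

Answer: NA NA NA NA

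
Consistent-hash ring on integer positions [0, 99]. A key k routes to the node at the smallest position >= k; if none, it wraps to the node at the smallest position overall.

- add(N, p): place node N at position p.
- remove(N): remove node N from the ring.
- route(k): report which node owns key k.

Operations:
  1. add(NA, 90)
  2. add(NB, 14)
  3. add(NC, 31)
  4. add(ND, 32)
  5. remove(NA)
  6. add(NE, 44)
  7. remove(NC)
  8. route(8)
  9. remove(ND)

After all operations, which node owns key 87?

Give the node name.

Op 1: add NA@90 -> ring=[90:NA]
Op 2: add NB@14 -> ring=[14:NB,90:NA]
Op 3: add NC@31 -> ring=[14:NB,31:NC,90:NA]
Op 4: add ND@32 -> ring=[14:NB,31:NC,32:ND,90:NA]
Op 5: remove NA -> ring=[14:NB,31:NC,32:ND]
Op 6: add NE@44 -> ring=[14:NB,31:NC,32:ND,44:NE]
Op 7: remove NC -> ring=[14:NB,32:ND,44:NE]
Op 8: route key 8: smallest pos >= 8 is 14 -> NB
Op 9: remove ND -> ring=[14:NB,44:NE]
Final route key 87: none >= 87, wrap to smallest pos 14 -> NB

Answer: NB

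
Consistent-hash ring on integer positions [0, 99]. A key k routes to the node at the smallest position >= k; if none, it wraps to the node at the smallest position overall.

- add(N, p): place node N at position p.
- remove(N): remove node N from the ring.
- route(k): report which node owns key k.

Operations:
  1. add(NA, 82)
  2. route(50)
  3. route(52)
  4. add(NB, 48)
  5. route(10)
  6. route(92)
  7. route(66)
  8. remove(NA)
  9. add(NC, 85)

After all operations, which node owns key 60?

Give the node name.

Op 1: add NA@82 -> ring=[82:NA]
Op 2: route key 50: smallest pos >= 50 is 82 -> NA
Op 3: route key 52: smallest pos >= 52 is 82 -> NA
Op 4: add NB@48 -> ring=[48:NB,82:NA]
Op 5: route key 10: smallest pos >= 10 is 48 -> NB
Op 6: route key 92: none >= 92, wrap to smallest pos 48 -> NB
Op 7: route key 66: smallest pos >= 66 is 82 -> NA
Op 8: remove NA -> ring=[48:NB]
Op 9: add NC@85 -> ring=[48:NB,85:NC]
Final route key 60: smallest pos >= 60 is 85 -> NC

Answer: NC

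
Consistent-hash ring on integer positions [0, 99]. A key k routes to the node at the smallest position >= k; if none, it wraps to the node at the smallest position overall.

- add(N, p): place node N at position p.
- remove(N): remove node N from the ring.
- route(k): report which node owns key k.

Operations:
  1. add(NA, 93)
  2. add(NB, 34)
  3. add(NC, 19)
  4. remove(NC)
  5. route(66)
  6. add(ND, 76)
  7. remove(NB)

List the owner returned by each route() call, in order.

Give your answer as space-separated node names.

Answer: NA

Derivation:
Op 1: add NA@93 -> ring=[93:NA]
Op 2: add NB@34 -> ring=[34:NB,93:NA]
Op 3: add NC@19 -> ring=[19:NC,34:NB,93:NA]
Op 4: remove NC -> ring=[34:NB,93:NA]
Op 5: route key 66: smallest pos >= 66 is 93 -> NA
Op 6: add ND@76 -> ring=[34:NB,76:ND,93:NA]
Op 7: remove NB -> ring=[76:ND,93:NA]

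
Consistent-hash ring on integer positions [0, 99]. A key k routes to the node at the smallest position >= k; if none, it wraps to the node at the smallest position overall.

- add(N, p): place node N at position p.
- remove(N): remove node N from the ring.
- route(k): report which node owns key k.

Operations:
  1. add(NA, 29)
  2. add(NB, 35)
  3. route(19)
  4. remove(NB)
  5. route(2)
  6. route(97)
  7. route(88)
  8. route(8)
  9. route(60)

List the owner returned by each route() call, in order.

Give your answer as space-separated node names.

Answer: NA NA NA NA NA NA

Derivation:
Op 1: add NA@29 -> ring=[29:NA]
Op 2: add NB@35 -> ring=[29:NA,35:NB]
Op 3: route key 19: smallest pos >= 19 is 29 -> NA
Op 4: remove NB -> ring=[29:NA]
Op 5: route key 2: smallest pos >= 2 is 29 -> NA
Op 6: route key 97: none >= 97, wrap to smallest pos 29 -> NA
Op 7: route key 88: none >= 88, wrap to smallest pos 29 -> NA
Op 8: route key 8: smallest pos >= 8 is 29 -> NA
Op 9: route key 60: none >= 60, wrap to smallest pos 29 -> NA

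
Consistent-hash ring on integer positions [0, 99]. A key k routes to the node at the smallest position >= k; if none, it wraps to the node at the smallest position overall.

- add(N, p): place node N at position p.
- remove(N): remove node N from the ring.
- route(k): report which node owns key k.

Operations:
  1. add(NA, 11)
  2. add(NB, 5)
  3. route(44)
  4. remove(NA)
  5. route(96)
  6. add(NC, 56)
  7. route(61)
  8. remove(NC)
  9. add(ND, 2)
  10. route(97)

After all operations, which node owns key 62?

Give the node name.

Answer: ND

Derivation:
Op 1: add NA@11 -> ring=[11:NA]
Op 2: add NB@5 -> ring=[5:NB,11:NA]
Op 3: route key 44: none >= 44, wrap to smallest pos 5 -> NB
Op 4: remove NA -> ring=[5:NB]
Op 5: route key 96: none >= 96, wrap to smallest pos 5 -> NB
Op 6: add NC@56 -> ring=[5:NB,56:NC]
Op 7: route key 61: none >= 61, wrap to smallest pos 5 -> NB
Op 8: remove NC -> ring=[5:NB]
Op 9: add ND@2 -> ring=[2:ND,5:NB]
Op 10: route key 97: none >= 97, wrap to smallest pos 2 -> ND
Final route key 62: none >= 62, wrap to smallest pos 2 -> ND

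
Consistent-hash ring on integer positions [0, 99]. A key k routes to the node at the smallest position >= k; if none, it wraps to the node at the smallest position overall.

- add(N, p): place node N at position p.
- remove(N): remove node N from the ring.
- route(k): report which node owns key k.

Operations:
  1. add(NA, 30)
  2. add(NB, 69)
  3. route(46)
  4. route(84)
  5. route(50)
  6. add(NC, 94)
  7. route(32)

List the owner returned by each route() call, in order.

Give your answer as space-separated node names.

Op 1: add NA@30 -> ring=[30:NA]
Op 2: add NB@69 -> ring=[30:NA,69:NB]
Op 3: route key 46: smallest pos >= 46 is 69 -> NB
Op 4: route key 84: none >= 84, wrap to smallest pos 30 -> NA
Op 5: route key 50: smallest pos >= 50 is 69 -> NB
Op 6: add NC@94 -> ring=[30:NA,69:NB,94:NC]
Op 7: route key 32: smallest pos >= 32 is 69 -> NB

Answer: NB NA NB NB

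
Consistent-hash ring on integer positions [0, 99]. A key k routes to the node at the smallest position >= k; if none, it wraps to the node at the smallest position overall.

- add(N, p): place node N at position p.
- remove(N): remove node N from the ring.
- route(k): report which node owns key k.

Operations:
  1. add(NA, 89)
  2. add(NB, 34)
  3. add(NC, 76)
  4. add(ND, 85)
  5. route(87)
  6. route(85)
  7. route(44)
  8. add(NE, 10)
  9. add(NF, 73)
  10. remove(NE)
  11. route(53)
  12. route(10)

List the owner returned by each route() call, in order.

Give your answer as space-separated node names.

Answer: NA ND NC NF NB

Derivation:
Op 1: add NA@89 -> ring=[89:NA]
Op 2: add NB@34 -> ring=[34:NB,89:NA]
Op 3: add NC@76 -> ring=[34:NB,76:NC,89:NA]
Op 4: add ND@85 -> ring=[34:NB,76:NC,85:ND,89:NA]
Op 5: route key 87: smallest pos >= 87 is 89 -> NA
Op 6: route key 85: smallest pos >= 85 is 85 -> ND
Op 7: route key 44: smallest pos >= 44 is 76 -> NC
Op 8: add NE@10 -> ring=[10:NE,34:NB,76:NC,85:ND,89:NA]
Op 9: add NF@73 -> ring=[10:NE,34:NB,73:NF,76:NC,85:ND,89:NA]
Op 10: remove NE -> ring=[34:NB,73:NF,76:NC,85:ND,89:NA]
Op 11: route key 53: smallest pos >= 53 is 73 -> NF
Op 12: route key 10: smallest pos >= 10 is 34 -> NB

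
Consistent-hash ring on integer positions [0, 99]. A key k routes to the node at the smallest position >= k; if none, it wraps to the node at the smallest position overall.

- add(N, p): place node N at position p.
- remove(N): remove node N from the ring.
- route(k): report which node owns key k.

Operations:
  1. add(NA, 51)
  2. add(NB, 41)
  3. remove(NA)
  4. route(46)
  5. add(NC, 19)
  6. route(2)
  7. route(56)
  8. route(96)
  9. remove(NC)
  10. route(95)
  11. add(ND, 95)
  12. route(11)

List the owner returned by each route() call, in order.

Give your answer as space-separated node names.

Op 1: add NA@51 -> ring=[51:NA]
Op 2: add NB@41 -> ring=[41:NB,51:NA]
Op 3: remove NA -> ring=[41:NB]
Op 4: route key 46: none >= 46, wrap to smallest pos 41 -> NB
Op 5: add NC@19 -> ring=[19:NC,41:NB]
Op 6: route key 2: smallest pos >= 2 is 19 -> NC
Op 7: route key 56: none >= 56, wrap to smallest pos 19 -> NC
Op 8: route key 96: none >= 96, wrap to smallest pos 19 -> NC
Op 9: remove NC -> ring=[41:NB]
Op 10: route key 95: none >= 95, wrap to smallest pos 41 -> NB
Op 11: add ND@95 -> ring=[41:NB,95:ND]
Op 12: route key 11: smallest pos >= 11 is 41 -> NB

Answer: NB NC NC NC NB NB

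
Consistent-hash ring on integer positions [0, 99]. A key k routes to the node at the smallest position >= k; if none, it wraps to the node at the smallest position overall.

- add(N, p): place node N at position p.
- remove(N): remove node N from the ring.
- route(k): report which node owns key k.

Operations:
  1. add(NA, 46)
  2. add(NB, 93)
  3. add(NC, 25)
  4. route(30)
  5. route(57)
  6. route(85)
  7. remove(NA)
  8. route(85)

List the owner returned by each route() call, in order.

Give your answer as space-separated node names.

Answer: NA NB NB NB

Derivation:
Op 1: add NA@46 -> ring=[46:NA]
Op 2: add NB@93 -> ring=[46:NA,93:NB]
Op 3: add NC@25 -> ring=[25:NC,46:NA,93:NB]
Op 4: route key 30: smallest pos >= 30 is 46 -> NA
Op 5: route key 57: smallest pos >= 57 is 93 -> NB
Op 6: route key 85: smallest pos >= 85 is 93 -> NB
Op 7: remove NA -> ring=[25:NC,93:NB]
Op 8: route key 85: smallest pos >= 85 is 93 -> NB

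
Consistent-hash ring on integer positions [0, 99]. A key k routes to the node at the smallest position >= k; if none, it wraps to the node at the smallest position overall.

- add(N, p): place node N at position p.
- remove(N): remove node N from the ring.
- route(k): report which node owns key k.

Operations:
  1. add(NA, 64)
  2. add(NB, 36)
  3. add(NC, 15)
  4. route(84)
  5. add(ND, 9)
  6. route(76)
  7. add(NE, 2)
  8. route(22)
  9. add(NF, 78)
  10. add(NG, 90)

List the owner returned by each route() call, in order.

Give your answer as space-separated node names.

Op 1: add NA@64 -> ring=[64:NA]
Op 2: add NB@36 -> ring=[36:NB,64:NA]
Op 3: add NC@15 -> ring=[15:NC,36:NB,64:NA]
Op 4: route key 84: none >= 84, wrap to smallest pos 15 -> NC
Op 5: add ND@9 -> ring=[9:ND,15:NC,36:NB,64:NA]
Op 6: route key 76: none >= 76, wrap to smallest pos 9 -> ND
Op 7: add NE@2 -> ring=[2:NE,9:ND,15:NC,36:NB,64:NA]
Op 8: route key 22: smallest pos >= 22 is 36 -> NB
Op 9: add NF@78 -> ring=[2:NE,9:ND,15:NC,36:NB,64:NA,78:NF]
Op 10: add NG@90 -> ring=[2:NE,9:ND,15:NC,36:NB,64:NA,78:NF,90:NG]

Answer: NC ND NB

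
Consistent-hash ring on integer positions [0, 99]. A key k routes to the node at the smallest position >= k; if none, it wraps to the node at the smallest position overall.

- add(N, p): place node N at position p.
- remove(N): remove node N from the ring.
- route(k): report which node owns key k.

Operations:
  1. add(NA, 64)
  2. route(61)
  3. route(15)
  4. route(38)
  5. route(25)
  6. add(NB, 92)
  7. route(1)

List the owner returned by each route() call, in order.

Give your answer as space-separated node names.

Op 1: add NA@64 -> ring=[64:NA]
Op 2: route key 61: smallest pos >= 61 is 64 -> NA
Op 3: route key 15: smallest pos >= 15 is 64 -> NA
Op 4: route key 38: smallest pos >= 38 is 64 -> NA
Op 5: route key 25: smallest pos >= 25 is 64 -> NA
Op 6: add NB@92 -> ring=[64:NA,92:NB]
Op 7: route key 1: smallest pos >= 1 is 64 -> NA

Answer: NA NA NA NA NA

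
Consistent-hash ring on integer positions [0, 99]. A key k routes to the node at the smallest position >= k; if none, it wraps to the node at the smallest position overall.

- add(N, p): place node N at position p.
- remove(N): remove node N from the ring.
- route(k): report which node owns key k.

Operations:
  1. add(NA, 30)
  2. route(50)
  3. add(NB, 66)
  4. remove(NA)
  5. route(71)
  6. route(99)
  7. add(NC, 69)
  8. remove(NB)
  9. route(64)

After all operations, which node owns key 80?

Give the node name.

Answer: NC

Derivation:
Op 1: add NA@30 -> ring=[30:NA]
Op 2: route key 50: none >= 50, wrap to smallest pos 30 -> NA
Op 3: add NB@66 -> ring=[30:NA,66:NB]
Op 4: remove NA -> ring=[66:NB]
Op 5: route key 71: none >= 71, wrap to smallest pos 66 -> NB
Op 6: route key 99: none >= 99, wrap to smallest pos 66 -> NB
Op 7: add NC@69 -> ring=[66:NB,69:NC]
Op 8: remove NB -> ring=[69:NC]
Op 9: route key 64: smallest pos >= 64 is 69 -> NC
Final route key 80: none >= 80, wrap to smallest pos 69 -> NC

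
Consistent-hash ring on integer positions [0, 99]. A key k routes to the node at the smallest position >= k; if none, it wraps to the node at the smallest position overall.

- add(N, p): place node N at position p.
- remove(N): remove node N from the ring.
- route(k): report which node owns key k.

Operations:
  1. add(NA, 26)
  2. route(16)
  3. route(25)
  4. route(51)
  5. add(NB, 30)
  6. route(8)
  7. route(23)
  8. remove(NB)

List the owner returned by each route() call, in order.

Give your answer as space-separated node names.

Answer: NA NA NA NA NA

Derivation:
Op 1: add NA@26 -> ring=[26:NA]
Op 2: route key 16: smallest pos >= 16 is 26 -> NA
Op 3: route key 25: smallest pos >= 25 is 26 -> NA
Op 4: route key 51: none >= 51, wrap to smallest pos 26 -> NA
Op 5: add NB@30 -> ring=[26:NA,30:NB]
Op 6: route key 8: smallest pos >= 8 is 26 -> NA
Op 7: route key 23: smallest pos >= 23 is 26 -> NA
Op 8: remove NB -> ring=[26:NA]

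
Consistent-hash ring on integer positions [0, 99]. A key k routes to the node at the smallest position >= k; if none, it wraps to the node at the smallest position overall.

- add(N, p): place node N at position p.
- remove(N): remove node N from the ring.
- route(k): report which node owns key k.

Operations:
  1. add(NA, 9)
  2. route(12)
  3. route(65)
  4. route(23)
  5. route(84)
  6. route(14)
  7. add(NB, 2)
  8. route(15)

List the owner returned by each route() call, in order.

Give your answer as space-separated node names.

Answer: NA NA NA NA NA NB

Derivation:
Op 1: add NA@9 -> ring=[9:NA]
Op 2: route key 12: none >= 12, wrap to smallest pos 9 -> NA
Op 3: route key 65: none >= 65, wrap to smallest pos 9 -> NA
Op 4: route key 23: none >= 23, wrap to smallest pos 9 -> NA
Op 5: route key 84: none >= 84, wrap to smallest pos 9 -> NA
Op 6: route key 14: none >= 14, wrap to smallest pos 9 -> NA
Op 7: add NB@2 -> ring=[2:NB,9:NA]
Op 8: route key 15: none >= 15, wrap to smallest pos 2 -> NB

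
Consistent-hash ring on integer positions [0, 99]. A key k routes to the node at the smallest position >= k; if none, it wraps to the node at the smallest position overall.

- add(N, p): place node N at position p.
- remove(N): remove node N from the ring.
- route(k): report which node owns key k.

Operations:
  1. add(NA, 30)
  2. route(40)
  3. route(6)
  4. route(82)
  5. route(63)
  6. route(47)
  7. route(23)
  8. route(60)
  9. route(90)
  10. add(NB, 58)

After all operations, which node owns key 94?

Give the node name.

Op 1: add NA@30 -> ring=[30:NA]
Op 2: route key 40: none >= 40, wrap to smallest pos 30 -> NA
Op 3: route key 6: smallest pos >= 6 is 30 -> NA
Op 4: route key 82: none >= 82, wrap to smallest pos 30 -> NA
Op 5: route key 63: none >= 63, wrap to smallest pos 30 -> NA
Op 6: route key 47: none >= 47, wrap to smallest pos 30 -> NA
Op 7: route key 23: smallest pos >= 23 is 30 -> NA
Op 8: route key 60: none >= 60, wrap to smallest pos 30 -> NA
Op 9: route key 90: none >= 90, wrap to smallest pos 30 -> NA
Op 10: add NB@58 -> ring=[30:NA,58:NB]
Final route key 94: none >= 94, wrap to smallest pos 30 -> NA

Answer: NA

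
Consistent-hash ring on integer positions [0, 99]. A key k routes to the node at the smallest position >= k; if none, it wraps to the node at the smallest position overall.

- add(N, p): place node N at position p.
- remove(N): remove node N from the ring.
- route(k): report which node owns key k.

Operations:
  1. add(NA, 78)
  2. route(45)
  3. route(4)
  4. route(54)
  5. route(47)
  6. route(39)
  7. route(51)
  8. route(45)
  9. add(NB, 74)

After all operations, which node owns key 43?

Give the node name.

Answer: NB

Derivation:
Op 1: add NA@78 -> ring=[78:NA]
Op 2: route key 45: smallest pos >= 45 is 78 -> NA
Op 3: route key 4: smallest pos >= 4 is 78 -> NA
Op 4: route key 54: smallest pos >= 54 is 78 -> NA
Op 5: route key 47: smallest pos >= 47 is 78 -> NA
Op 6: route key 39: smallest pos >= 39 is 78 -> NA
Op 7: route key 51: smallest pos >= 51 is 78 -> NA
Op 8: route key 45: smallest pos >= 45 is 78 -> NA
Op 9: add NB@74 -> ring=[74:NB,78:NA]
Final route key 43: smallest pos >= 43 is 74 -> NB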